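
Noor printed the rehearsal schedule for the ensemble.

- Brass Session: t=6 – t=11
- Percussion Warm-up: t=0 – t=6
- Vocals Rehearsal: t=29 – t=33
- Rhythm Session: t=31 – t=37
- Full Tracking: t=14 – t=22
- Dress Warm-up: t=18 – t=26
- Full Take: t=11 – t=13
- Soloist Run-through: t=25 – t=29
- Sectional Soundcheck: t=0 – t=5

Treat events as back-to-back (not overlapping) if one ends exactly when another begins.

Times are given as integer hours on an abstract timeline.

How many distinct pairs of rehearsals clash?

4

Sorted by start: Sectional Soundcheck, Percussion Warm-up, Brass Session, Full Take, Full Tracking, Dress Warm-up, Soloist Run-through, Vocals Rehearsal, Rhythm Session.
Percussion Warm-up starts before Sectional Soundcheck ends → Sectional Soundcheck and Percussion Warm-up overlap.
Brass Session starts after Sectional Soundcheck ends; Sectional Soundcheck is clear from here.
Brass Session starts exactly when Percussion Warm-up ends (back-to-back, no overlap); Percussion Warm-up is clear from here.
Full Take starts exactly when Brass Session ends (back-to-back, no overlap); Brass Session is clear from here.
Full Tracking starts after Full Take ends; Full Take is clear from here.
Dress Warm-up starts before Full Tracking ends → Full Tracking and Dress Warm-up overlap.
Soloist Run-through starts after Full Tracking ends; Full Tracking is clear from here.
Soloist Run-through starts before Dress Warm-up ends → Dress Warm-up and Soloist Run-through overlap.
Vocals Rehearsal starts after Dress Warm-up ends; Dress Warm-up is clear from here.
Vocals Rehearsal starts exactly when Soloist Run-through ends (back-to-back, no overlap); Soloist Run-through is clear from here.
Rhythm Session starts before Vocals Rehearsal ends → Vocals Rehearsal and Rhythm Session overlap.
Overlapping pairs: Dress Warm-up & Full Tracking, Dress Warm-up & Soloist Run-through, Percussion Warm-up & Sectional Soundcheck, Rhythm Session & Vocals Rehearsal — 4 in total.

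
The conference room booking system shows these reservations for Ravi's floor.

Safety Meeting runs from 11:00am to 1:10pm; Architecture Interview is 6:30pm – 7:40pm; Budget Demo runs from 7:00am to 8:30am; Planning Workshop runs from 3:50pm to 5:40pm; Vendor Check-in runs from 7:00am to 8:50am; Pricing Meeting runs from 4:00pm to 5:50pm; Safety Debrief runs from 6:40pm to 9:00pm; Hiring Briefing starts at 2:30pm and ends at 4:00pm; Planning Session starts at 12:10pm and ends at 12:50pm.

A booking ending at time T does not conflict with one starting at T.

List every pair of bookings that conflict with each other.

Two intervals overlap when each starts before the other ends.
Sorted by start: Budget Demo, Vendor Check-in, Safety Meeting, Planning Session, Hiring Briefing, Planning Workshop, Pricing Meeting, Architecture Interview, Safety Debrief.
Vendor Check-in starts before Budget Demo ends → Budget Demo and Vendor Check-in overlap.
Safety Meeting starts after Budget Demo ends, so nothing later overlaps Budget Demo either.
Safety Meeting starts after Vendor Check-in ends, so nothing later overlaps Vendor Check-in either.
Planning Session starts before Safety Meeting ends → Safety Meeting and Planning Session overlap.
Hiring Briefing starts after Safety Meeting ends, so nothing later overlaps Safety Meeting either.
Hiring Briefing starts after Planning Session ends, so nothing later overlaps Planning Session either.
Planning Workshop starts before Hiring Briefing ends → Hiring Briefing and Planning Workshop overlap.
Pricing Meeting starts exactly when Hiring Briefing ends (back-to-back, no overlap), so nothing later overlaps Hiring Briefing either.
Pricing Meeting starts before Planning Workshop ends → Planning Workshop and Pricing Meeting overlap.
Architecture Interview starts after Planning Workshop ends, so nothing later overlaps Planning Workshop either.
Architecture Interview starts after Pricing Meeting ends, so nothing later overlaps Pricing Meeting either.
Safety Debrief starts before Architecture Interview ends → Architecture Interview and Safety Debrief overlap.

Architecture Interview & Safety Debrief, Budget Demo & Vendor Check-in, Hiring Briefing & Planning Workshop, Planning Session & Safety Meeting, Planning Workshop & Pricing Meeting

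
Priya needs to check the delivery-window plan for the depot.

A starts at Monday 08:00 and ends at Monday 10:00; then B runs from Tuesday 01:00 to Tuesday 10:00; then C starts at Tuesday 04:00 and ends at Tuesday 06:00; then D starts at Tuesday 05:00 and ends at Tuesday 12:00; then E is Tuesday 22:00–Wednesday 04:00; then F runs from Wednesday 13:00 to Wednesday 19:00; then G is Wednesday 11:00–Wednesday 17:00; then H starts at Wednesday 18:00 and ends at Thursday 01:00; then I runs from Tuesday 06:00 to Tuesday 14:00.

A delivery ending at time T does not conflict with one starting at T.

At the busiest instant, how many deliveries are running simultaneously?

Sort all start/end points and keep a running count:
Monday 08:00 start A → 1
Monday 10:00 end A → 0
Tuesday 01:00 start B → 1
Tuesday 04:00 start C → 2
Tuesday 05:00 start D → 3
Tuesday 06:00 end C → 2
Tuesday 06:00 start I → 3
Tuesday 10:00 end B → 2
Tuesday 12:00 end D → 1
Tuesday 14:00 end I → 0
Tuesday 22:00 start E → 1
Wednesday 04:00 end E → 0
Wednesday 11:00 start G → 1
Wednesday 13:00 start F → 2
Wednesday 17:00 end G → 1
Wednesday 18:00 start H → 2
Wednesday 19:00 end F → 1
Thursday 01:00 end H → 0
Peak is 3, at Tuesday 05:00 (B, C, D).

3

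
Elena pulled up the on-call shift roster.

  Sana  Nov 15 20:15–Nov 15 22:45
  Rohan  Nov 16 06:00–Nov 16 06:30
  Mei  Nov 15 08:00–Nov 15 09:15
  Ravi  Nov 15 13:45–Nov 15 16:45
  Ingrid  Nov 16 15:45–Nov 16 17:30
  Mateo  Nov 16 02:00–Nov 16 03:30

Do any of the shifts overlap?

Sorted by start: Mei, Ravi, Sana, Mateo, Rohan, Ingrid.
Ravi starts after Mei ends — done with Mei.
Sana starts after Ravi ends — done with Ravi.
Mateo starts after Sana ends — done with Sana.
Rohan starts after Mateo ends — done with Mateo.
Ingrid starts after Rohan ends.
Every pair is clear; the schedule has no overlaps.

No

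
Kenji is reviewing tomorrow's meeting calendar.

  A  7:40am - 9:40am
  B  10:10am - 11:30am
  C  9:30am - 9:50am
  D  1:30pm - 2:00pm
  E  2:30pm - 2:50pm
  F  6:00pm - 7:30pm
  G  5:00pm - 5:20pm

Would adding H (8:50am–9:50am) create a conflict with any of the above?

Yes — it overlaps A, C

A: starts 7:40am before H ends 9:50am, and ends 9:40am after H starts 8:50am → overlap.
C: starts 9:30am before H ends 9:50am, and ends 9:50am after H starts 8:50am → overlap.
B: starts 10:10am at or after H ends 9:50am → clear.
D: starts 1:30pm at or after H ends 9:50am → clear.
E: starts 2:30pm at or after H ends 9:50am → clear.
G: starts 5:00pm at or after H ends 9:50am → clear.
F: starts 6:00pm at or after H ends 9:50am → clear.
H overlaps A, C.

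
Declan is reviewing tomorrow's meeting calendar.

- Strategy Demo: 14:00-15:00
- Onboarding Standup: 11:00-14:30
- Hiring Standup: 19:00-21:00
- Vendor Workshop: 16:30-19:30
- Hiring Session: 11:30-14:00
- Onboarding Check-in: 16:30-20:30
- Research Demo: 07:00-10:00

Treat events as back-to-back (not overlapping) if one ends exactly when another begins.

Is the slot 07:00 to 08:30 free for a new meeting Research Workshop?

Research Demo: starts 07:00 before Research Workshop ends 08:30, and ends 10:00 after Research Workshop starts 07:00 → overlap.
Onboarding Standup: starts 11:00 at or after Research Workshop ends 08:30 → clear.
Hiring Session: starts 11:30 at or after Research Workshop ends 08:30 → clear.
Strategy Demo: starts 14:00 at or after Research Workshop ends 08:30 → clear.
Vendor Workshop: starts 16:30 at or after Research Workshop ends 08:30 → clear.
Onboarding Check-in: starts 16:30 at or after Research Workshop ends 08:30 → clear.
Hiring Standup: starts 19:00 at or after Research Workshop ends 08:30 → clear.
Research Workshop overlaps Research Demo.

No — it overlaps Research Demo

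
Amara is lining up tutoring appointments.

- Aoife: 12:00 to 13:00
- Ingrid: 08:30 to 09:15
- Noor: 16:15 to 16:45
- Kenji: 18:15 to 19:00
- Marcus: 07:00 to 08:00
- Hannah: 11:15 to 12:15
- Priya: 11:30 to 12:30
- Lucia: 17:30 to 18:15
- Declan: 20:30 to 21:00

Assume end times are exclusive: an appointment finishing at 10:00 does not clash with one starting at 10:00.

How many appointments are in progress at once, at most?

3

Walk through starts and ends in time order (an end at T is processed before a start at T):
07:00 start Marcus → 1
08:00 end Marcus → 0
08:30 start Ingrid → 1
09:15 end Ingrid → 0
11:15 start Hannah → 1
11:30 start Priya → 2
12:00 start Aoife → 3
12:15 end Hannah → 2
12:30 end Priya → 1
13:00 end Aoife → 0
16:15 start Noor → 1
16:45 end Noor → 0
17:30 start Lucia → 1
18:15 end Lucia → 0
18:15 start Kenji → 1
19:00 end Kenji → 0
20:30 start Declan → 1
21:00 end Declan → 0
Peak is 3, at 12:00 (Aoife, Hannah, Priya).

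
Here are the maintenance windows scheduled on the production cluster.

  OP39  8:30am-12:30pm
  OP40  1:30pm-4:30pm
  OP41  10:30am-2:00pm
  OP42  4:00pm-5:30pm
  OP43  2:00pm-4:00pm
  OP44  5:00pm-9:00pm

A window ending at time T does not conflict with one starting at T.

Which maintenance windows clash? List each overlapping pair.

OP39 & OP41, OP40 & OP41, OP40 & OP42, OP40 & OP43, OP42 & OP44

Two intervals overlap when each starts before the other ends.
Sorted by start: OP39, OP41, OP40, OP43, OP42, OP44.
OP41 starts before OP39 ends → OP39 and OP41 overlap.
OP40 starts after OP39 ends, so nothing later overlaps OP39 either.
OP40 starts before OP41 ends → OP41 and OP40 overlap.
OP43 starts exactly when OP41 ends (back-to-back, no overlap), so nothing later overlaps OP41 either.
OP43 starts before OP40 ends → OP40 and OP43 overlap.
OP42 starts before OP40 ends → OP40 and OP42 overlap.
OP44 starts after OP40 ends.
OP42 starts exactly when OP43 ends (back-to-back, no overlap), so nothing later overlaps OP43 either.
OP44 starts before OP42 ends → OP42 and OP44 overlap.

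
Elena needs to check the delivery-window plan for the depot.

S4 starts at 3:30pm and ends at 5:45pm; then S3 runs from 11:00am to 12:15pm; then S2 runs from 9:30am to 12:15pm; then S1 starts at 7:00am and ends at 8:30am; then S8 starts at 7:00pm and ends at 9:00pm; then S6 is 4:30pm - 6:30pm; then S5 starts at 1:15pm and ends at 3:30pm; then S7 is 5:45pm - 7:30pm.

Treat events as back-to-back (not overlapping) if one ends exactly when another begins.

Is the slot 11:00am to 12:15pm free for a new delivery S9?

No — it overlaps S2, S3

S1: ends 8:30am at or before S9 starts 11:00am → clear.
S2: starts 9:30am before S9 ends 12:15pm, and ends 12:15pm after S9 starts 11:00am → overlap.
S3: starts 11:00am before S9 ends 12:15pm, and ends 12:15pm after S9 starts 11:00am → overlap.
S5: starts 1:15pm at or after S9 ends 12:15pm → clear.
S4: starts 3:30pm at or after S9 ends 12:15pm → clear.
S6: starts 4:30pm at or after S9 ends 12:15pm → clear.
S7: starts 5:45pm at or after S9 ends 12:15pm → clear.
S8: starts 7:00pm at or after S9 ends 12:15pm → clear.
S9 overlaps S2, S3.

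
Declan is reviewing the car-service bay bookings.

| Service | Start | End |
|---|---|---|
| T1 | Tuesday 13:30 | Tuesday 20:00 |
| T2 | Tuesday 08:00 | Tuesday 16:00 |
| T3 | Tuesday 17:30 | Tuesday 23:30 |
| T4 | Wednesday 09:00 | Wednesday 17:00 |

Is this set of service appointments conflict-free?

Two intervals overlap when each starts before the other ends.
Sorted by start: T2, T1, T3, T4.
T1 starts before T2 ends → T2 and T1 overlap.
That's a conflict, so the schedule is not conflict-free.

No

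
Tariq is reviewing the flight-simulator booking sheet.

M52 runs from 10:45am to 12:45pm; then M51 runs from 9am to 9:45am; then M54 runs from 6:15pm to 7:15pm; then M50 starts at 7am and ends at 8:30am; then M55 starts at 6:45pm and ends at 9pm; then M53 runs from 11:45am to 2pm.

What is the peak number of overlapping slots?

2

Sweep the timeline, counting +1 at each start and −1 at each end (ends before starts at a tie):
7am start M50 → 1
8:30am end M50 → 0
9am start M51 → 1
9:45am end M51 → 0
10:45am start M52 → 1
11:45am start M53 → 2
12:45pm end M52 → 1
2pm end M53 → 0
6:15pm start M54 → 1
6:45pm start M55 → 2
7:15pm end M54 → 1
9pm end M55 → 0
Peak is 2, at 11:45am (M52, M53).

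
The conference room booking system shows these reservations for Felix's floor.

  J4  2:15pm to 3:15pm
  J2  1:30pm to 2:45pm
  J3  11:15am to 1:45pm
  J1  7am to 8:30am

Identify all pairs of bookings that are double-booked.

Sorted by start: J1, J3, J2, J4.
J3 starts after J1 ends — done with J1.
J2 starts before J3 ends → J3 and J2 overlap.
J4 starts after J3 ends.
J4 starts before J2 ends → J2 and J4 overlap.

J2 & J3, J2 & J4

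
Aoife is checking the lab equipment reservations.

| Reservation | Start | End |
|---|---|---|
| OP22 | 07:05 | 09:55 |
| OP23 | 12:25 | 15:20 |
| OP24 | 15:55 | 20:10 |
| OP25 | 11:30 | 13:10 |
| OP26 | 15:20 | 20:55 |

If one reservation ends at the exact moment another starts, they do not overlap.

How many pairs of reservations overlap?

2

Sorted by start: OP22, OP25, OP23, OP26, OP24.
OP25 starts after OP22 ends; OP22 is clear from here.
OP23 starts before OP25 ends → OP25 and OP23 overlap.
OP26 starts after OP25 ends; OP25 is clear from here.
OP26 starts exactly when OP23 ends (back-to-back, no overlap); OP23 is clear from here.
OP24 starts before OP26 ends → OP26 and OP24 overlap.
Overlapping pairs: OP23 & OP25, OP24 & OP26 — 2 in total.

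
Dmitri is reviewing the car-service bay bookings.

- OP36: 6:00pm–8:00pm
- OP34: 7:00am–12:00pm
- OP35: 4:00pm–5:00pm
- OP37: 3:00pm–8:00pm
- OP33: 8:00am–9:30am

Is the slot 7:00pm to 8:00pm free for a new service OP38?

No — it overlaps OP36, OP37

OP34: ends 12:00pm at or before OP38 starts 7:00pm → clear.
OP33: ends 9:30am at or before OP38 starts 7:00pm → clear.
OP37: starts 3:00pm before OP38 ends 8:00pm, and ends 8:00pm after OP38 starts 7:00pm → overlap.
OP35: ends 5:00pm at or before OP38 starts 7:00pm → clear.
OP36: starts 6:00pm before OP38 ends 8:00pm, and ends 8:00pm after OP38 starts 7:00pm → overlap.
OP38 overlaps OP36, OP37.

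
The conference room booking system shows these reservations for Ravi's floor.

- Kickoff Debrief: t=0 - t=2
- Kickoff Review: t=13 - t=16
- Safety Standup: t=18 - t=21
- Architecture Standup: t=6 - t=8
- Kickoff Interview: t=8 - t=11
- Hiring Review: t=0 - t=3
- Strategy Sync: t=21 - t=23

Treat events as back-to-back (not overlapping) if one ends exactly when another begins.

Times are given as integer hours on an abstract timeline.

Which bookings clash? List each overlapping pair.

Sorted by start: Hiring Review, Kickoff Debrief, Architecture Standup, Kickoff Interview, Kickoff Review, Safety Standup, Strategy Sync.
Kickoff Debrief starts before Hiring Review ends → Hiring Review and Kickoff Debrief overlap.
Architecture Standup starts after Hiring Review ends, so Hiring Review has no further overlaps.
Architecture Standup starts after Kickoff Debrief ends, so Kickoff Debrief has no further overlaps.
Kickoff Interview starts exactly when Architecture Standup ends (back-to-back, no overlap), so Architecture Standup has no further overlaps.
Kickoff Review starts after Kickoff Interview ends, so Kickoff Interview has no further overlaps.
Safety Standup starts after Kickoff Review ends, so Kickoff Review has no further overlaps.
Strategy Sync starts exactly when Safety Standup ends (back-to-back, no overlap).

Hiring Review & Kickoff Debrief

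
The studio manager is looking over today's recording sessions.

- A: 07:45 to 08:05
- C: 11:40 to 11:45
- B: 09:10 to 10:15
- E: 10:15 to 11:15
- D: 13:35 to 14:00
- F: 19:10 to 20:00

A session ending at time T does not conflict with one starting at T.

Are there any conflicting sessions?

Two intervals overlap when each starts before the other ends.
Sorted by start: A, B, E, C, D, F.
B starts after A ends, so A has no further overlaps.
E starts exactly when B ends (back-to-back, no overlap), so B has no further overlaps.
C starts after E ends, so E has no further overlaps.
D starts after C ends, so C has no further overlaps.
F starts after D ends.
Every pair is clear; the schedule has no overlaps.

No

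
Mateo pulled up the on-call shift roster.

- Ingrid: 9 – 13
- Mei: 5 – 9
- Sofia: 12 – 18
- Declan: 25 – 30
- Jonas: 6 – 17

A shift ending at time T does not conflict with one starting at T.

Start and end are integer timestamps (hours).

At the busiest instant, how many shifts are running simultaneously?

3

Sort all start/end points and keep a running count:
5 start Mei → 1
6 start Jonas → 2
9 end Mei → 1
9 start Ingrid → 2
12 start Sofia → 3
13 end Ingrid → 2
17 end Jonas → 1
18 end Sofia → 0
25 start Declan → 1
30 end Declan → 0
Peak is 3, at 12 (Ingrid, Jonas, Sofia).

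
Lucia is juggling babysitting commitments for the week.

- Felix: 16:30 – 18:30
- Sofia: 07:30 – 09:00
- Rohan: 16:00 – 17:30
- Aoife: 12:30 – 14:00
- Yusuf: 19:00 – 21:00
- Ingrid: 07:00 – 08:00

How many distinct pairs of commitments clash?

Check each pair: they overlap iff neither finishes before the other starts.
Sorted by start: Ingrid, Sofia, Aoife, Rohan, Felix, Yusuf.
Sofia starts before Ingrid ends → Ingrid and Sofia overlap.
Aoife starts after Ingrid ends, so Ingrid has no further overlaps.
Aoife starts after Sofia ends, so Sofia has no further overlaps.
Rohan starts after Aoife ends, so Aoife has no further overlaps.
Felix starts before Rohan ends → Rohan and Felix overlap.
Yusuf starts after Rohan ends.
Yusuf starts after Felix ends.
Overlapping pairs: Felix & Rohan, Ingrid & Sofia — 2 in total.

2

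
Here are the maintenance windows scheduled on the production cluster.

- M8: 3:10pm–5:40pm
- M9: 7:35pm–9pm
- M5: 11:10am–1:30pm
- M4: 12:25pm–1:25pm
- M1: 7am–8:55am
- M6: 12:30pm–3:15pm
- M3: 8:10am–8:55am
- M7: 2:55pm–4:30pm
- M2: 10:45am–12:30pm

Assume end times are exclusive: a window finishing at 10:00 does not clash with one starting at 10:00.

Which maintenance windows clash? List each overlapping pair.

Check each pair: they overlap iff neither finishes before the other starts.
Sorted by start: M1, M3, M2, M5, M4, M6, M7, M8, M9.
M3 starts before M1 ends → M1 and M3 overlap.
M2 starts after M1 ends; M1 is clear from here.
M2 starts after M3 ends; M3 is clear from here.
M5 starts before M2 ends → M2 and M5 overlap.
M4 starts before M2 ends → M2 and M4 overlap.
M6 starts exactly when M2 ends (back-to-back, no overlap); M2 is clear from here.
M4 starts before M5 ends → M5 and M4 overlap.
M6 starts before M5 ends → M5 and M6 overlap.
M7 starts after M5 ends; M5 is clear from here.
M6 starts before M4 ends → M4 and M6 overlap.
M7 starts after M4 ends; M4 is clear from here.
M7 starts before M6 ends → M6 and M7 overlap.
M8 starts before M6 ends → M6 and M8 overlap.
M9 starts after M6 ends.
M8 starts before M7 ends → M7 and M8 overlap.
M9 starts after M7 ends.
M9 starts after M8 ends.

M1 & M3, M2 & M4, M2 & M5, M4 & M5, M4 & M6, M5 & M6, M6 & M7, M6 & M8, M7 & M8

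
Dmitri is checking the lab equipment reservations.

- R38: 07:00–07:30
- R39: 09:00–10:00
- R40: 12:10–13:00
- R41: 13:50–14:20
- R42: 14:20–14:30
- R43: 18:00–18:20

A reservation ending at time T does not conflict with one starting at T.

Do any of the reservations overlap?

Two intervals overlap when each starts before the other ends.
Sorted by start: R38, R39, R40, R41, R42, R43.
R39 starts after R38 ends — done with R38.
R40 starts after R39 ends — done with R39.
R41 starts after R40 ends — done with R40.
R42 starts exactly when R41 ends (back-to-back, no overlap) — done with R41.
R43 starts after R42 ends.
Every pair is clear; the schedule has no overlaps.

No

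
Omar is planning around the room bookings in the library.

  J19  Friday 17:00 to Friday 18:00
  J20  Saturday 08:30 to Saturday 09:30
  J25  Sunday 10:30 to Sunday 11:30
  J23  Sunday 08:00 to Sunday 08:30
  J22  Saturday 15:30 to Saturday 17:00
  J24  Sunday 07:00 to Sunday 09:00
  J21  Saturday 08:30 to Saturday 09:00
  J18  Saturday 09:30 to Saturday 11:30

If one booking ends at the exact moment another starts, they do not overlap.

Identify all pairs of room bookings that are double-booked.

J20 & J21, J23 & J24

Sorted by start: J19, J20, J21, J18, J22, J24, J23, J25.
J20 starts after J19 ends, so nothing later overlaps J19 either.
J21 starts before J20 ends → J20 and J21 overlap.
J18 starts exactly when J20 ends (back-to-back, no overlap), so nothing later overlaps J20 either.
J18 starts after J21 ends, so nothing later overlaps J21 either.
J22 starts after J18 ends, so nothing later overlaps J18 either.
J24 starts after J22 ends, so nothing later overlaps J22 either.
J23 starts before J24 ends → J24 and J23 overlap.
J25 starts after J24 ends.
J25 starts after J23 ends.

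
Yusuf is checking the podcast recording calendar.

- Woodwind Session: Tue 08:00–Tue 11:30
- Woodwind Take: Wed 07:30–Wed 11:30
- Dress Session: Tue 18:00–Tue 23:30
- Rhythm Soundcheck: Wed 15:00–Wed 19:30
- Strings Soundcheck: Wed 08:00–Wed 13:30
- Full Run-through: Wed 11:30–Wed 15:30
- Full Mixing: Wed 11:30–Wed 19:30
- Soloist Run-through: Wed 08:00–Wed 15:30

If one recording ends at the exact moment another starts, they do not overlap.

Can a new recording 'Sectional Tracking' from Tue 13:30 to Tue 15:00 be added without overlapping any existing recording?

Yes — the slot is free

Woodwind Session: ends Tue 11:30 at or before Sectional Tracking starts Tue 13:30 → clear.
Dress Session: starts Tue 18:00 at or after Sectional Tracking ends Tue 15:00 → clear.
Woodwind Take: starts Wed 07:30 at or after Sectional Tracking ends Tue 15:00 → clear.
Strings Soundcheck: starts Wed 08:00 at or after Sectional Tracking ends Tue 15:00 → clear.
Soloist Run-through: starts Wed 08:00 at or after Sectional Tracking ends Tue 15:00 → clear.
Full Run-through: starts Wed 11:30 at or after Sectional Tracking ends Tue 15:00 → clear.
Full Mixing: starts Wed 11:30 at or after Sectional Tracking ends Tue 15:00 → clear.
Rhythm Soundcheck: starts Wed 15:00 at or after Sectional Tracking ends Tue 15:00 → clear.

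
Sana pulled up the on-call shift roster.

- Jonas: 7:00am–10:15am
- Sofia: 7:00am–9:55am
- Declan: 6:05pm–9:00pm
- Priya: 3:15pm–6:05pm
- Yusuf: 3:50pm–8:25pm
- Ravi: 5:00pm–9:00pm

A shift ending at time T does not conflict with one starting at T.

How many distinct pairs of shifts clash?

6

Two intervals overlap when each starts before the other ends.
Sorted by start: Jonas, Sofia, Priya, Yusuf, Ravi, Declan.
Sofia starts before Jonas ends → Jonas and Sofia overlap.
Priya starts after Jonas ends — done with Jonas.
Priya starts after Sofia ends — done with Sofia.
Yusuf starts before Priya ends → Priya and Yusuf overlap.
Ravi starts before Priya ends → Priya and Ravi overlap.
Declan starts exactly when Priya ends (back-to-back, no overlap).
Ravi starts before Yusuf ends → Yusuf and Ravi overlap.
Declan starts before Yusuf ends → Yusuf and Declan overlap.
Declan starts before Ravi ends → Ravi and Declan overlap.
Overlapping pairs: Declan & Ravi, Declan & Yusuf, Jonas & Sofia, Priya & Ravi, Priya & Yusuf, Ravi & Yusuf — 6 in total.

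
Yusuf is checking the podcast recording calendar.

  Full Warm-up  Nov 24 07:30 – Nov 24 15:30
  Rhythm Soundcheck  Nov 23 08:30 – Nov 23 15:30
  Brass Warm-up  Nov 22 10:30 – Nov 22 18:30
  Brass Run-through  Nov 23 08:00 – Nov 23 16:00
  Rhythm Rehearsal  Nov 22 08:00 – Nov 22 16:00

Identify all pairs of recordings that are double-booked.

Sorted by start: Rhythm Rehearsal, Brass Warm-up, Brass Run-through, Rhythm Soundcheck, Full Warm-up.
Brass Warm-up starts before Rhythm Rehearsal ends → Rhythm Rehearsal and Brass Warm-up overlap.
Brass Run-through starts after Rhythm Rehearsal ends — done with Rhythm Rehearsal.
Brass Run-through starts after Brass Warm-up ends — done with Brass Warm-up.
Rhythm Soundcheck starts before Brass Run-through ends → Brass Run-through and Rhythm Soundcheck overlap.
Full Warm-up starts after Brass Run-through ends.
Full Warm-up starts after Rhythm Soundcheck ends.

Brass Run-through & Rhythm Soundcheck, Brass Warm-up & Rhythm Rehearsal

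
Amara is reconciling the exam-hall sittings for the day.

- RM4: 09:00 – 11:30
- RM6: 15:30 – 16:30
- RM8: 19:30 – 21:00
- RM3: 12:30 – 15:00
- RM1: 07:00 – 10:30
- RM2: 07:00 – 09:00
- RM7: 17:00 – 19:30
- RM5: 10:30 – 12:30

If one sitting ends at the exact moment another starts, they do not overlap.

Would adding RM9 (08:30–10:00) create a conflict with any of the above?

Yes — it overlaps RM1, RM2, RM4

RM1: starts 07:00 before RM9 ends 10:00, and ends 10:30 after RM9 starts 08:30 → overlap.
RM2: starts 07:00 before RM9 ends 10:00, and ends 09:00 after RM9 starts 08:30 → overlap.
RM4: starts 09:00 before RM9 ends 10:00, and ends 11:30 after RM9 starts 08:30 → overlap.
RM5: starts 10:30 at or after RM9 ends 10:00 → clear.
RM3: starts 12:30 at or after RM9 ends 10:00 → clear.
RM6: starts 15:30 at or after RM9 ends 10:00 → clear.
RM7: starts 17:00 at or after RM9 ends 10:00 → clear.
RM8: starts 19:30 at or after RM9 ends 10:00 → clear.
RM9 overlaps RM1, RM2, RM4.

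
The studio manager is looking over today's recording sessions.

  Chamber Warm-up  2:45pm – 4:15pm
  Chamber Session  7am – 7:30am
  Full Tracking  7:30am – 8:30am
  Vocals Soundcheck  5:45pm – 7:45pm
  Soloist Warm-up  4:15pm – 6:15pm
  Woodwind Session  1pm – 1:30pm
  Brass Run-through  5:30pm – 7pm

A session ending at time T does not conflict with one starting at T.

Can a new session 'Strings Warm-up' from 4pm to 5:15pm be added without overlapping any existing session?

Chamber Session: ends 7:30am at or before Strings Warm-up starts 4pm → clear.
Full Tracking: ends 8:30am at or before Strings Warm-up starts 4pm → clear.
Woodwind Session: ends 1:30pm at or before Strings Warm-up starts 4pm → clear.
Chamber Warm-up: starts 2:45pm before Strings Warm-up ends 5:15pm, and ends 4:15pm after Strings Warm-up starts 4pm → overlap.
Soloist Warm-up: starts 4:15pm before Strings Warm-up ends 5:15pm, and ends 6:15pm after Strings Warm-up starts 4pm → overlap.
Brass Run-through: starts 5:30pm at or after Strings Warm-up ends 5:15pm → clear.
Vocals Soundcheck: starts 5:45pm at or after Strings Warm-up ends 5:15pm → clear.
Strings Warm-up overlaps Chamber Warm-up, Soloist Warm-up.

No — it overlaps Chamber Warm-up, Soloist Warm-up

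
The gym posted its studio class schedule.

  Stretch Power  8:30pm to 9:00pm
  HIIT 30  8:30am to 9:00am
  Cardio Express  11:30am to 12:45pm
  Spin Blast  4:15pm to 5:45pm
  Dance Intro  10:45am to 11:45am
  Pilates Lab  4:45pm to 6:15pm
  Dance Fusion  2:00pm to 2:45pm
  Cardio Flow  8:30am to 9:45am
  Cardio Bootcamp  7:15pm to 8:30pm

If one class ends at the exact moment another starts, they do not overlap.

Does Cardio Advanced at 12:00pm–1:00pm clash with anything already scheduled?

Yes — it overlaps Cardio Express

HIIT 30: ends 9:00am at or before Cardio Advanced starts 12:00pm → clear.
Cardio Flow: ends 9:45am at or before Cardio Advanced starts 12:00pm → clear.
Dance Intro: ends 11:45am at or before Cardio Advanced starts 12:00pm → clear.
Cardio Express: starts 11:30am before Cardio Advanced ends 1:00pm, and ends 12:45pm after Cardio Advanced starts 12:00pm → overlap.
Dance Fusion: starts 2:00pm at or after Cardio Advanced ends 1:00pm → clear.
Spin Blast: starts 4:15pm at or after Cardio Advanced ends 1:00pm → clear.
Pilates Lab: starts 4:45pm at or after Cardio Advanced ends 1:00pm → clear.
Cardio Bootcamp: starts 7:15pm at or after Cardio Advanced ends 1:00pm → clear.
Stretch Power: starts 8:30pm at or after Cardio Advanced ends 1:00pm → clear.
Cardio Advanced overlaps Cardio Express.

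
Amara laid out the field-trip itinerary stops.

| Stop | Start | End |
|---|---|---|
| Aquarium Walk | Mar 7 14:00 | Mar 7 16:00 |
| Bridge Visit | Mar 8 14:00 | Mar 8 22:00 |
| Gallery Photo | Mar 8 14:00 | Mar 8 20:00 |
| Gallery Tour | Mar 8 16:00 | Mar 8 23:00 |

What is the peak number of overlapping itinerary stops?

Sweep the timeline, counting +1 at each start and −1 at each end (ends before starts at a tie):
Mar 7 14:00 start Aquarium Walk → 1
Mar 7 16:00 end Aquarium Walk → 0
Mar 8 14:00 start Bridge Visit → 1
Mar 8 14:00 start Gallery Photo → 2
Mar 8 16:00 start Gallery Tour → 3
Mar 8 20:00 end Gallery Photo → 2
Mar 8 22:00 end Bridge Visit → 1
Mar 8 23:00 end Gallery Tour → 0
Peak is 3, at Mar 8 16:00 (Bridge Visit, Gallery Photo, Gallery Tour).

3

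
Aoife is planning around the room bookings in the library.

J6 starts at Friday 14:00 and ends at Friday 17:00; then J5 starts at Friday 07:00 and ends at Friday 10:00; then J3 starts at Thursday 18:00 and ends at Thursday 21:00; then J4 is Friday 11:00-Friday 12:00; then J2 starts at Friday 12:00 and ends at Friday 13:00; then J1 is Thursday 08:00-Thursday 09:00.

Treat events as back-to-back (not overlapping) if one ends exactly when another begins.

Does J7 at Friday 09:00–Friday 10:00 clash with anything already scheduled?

Yes — it overlaps J5

J1: ends Thursday 09:00 at or before J7 starts Friday 09:00 → clear.
J3: ends Thursday 21:00 at or before J7 starts Friday 09:00 → clear.
J5: starts Friday 07:00 before J7 ends Friday 10:00, and ends Friday 10:00 after J7 starts Friday 09:00 → overlap.
J4: starts Friday 11:00 at or after J7 ends Friday 10:00 → clear.
J2: starts Friday 12:00 at or after J7 ends Friday 10:00 → clear.
J6: starts Friday 14:00 at or after J7 ends Friday 10:00 → clear.
J7 overlaps J5.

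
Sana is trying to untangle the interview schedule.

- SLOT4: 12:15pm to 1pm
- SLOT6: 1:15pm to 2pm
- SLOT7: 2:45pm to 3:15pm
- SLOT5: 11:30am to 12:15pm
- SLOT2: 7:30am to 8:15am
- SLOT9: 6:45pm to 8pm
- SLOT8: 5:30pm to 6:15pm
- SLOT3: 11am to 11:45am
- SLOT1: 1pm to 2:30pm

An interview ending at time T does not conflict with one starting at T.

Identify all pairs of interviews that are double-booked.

Sorted by start: SLOT2, SLOT3, SLOT5, SLOT4, SLOT1, SLOT6, SLOT7, SLOT8, SLOT9.
SLOT3 starts after SLOT2 ends, so SLOT2 has no further overlaps.
SLOT5 starts before SLOT3 ends → SLOT3 and SLOT5 overlap.
SLOT4 starts after SLOT3 ends, so SLOT3 has no further overlaps.
SLOT4 starts exactly when SLOT5 ends (back-to-back, no overlap), so SLOT5 has no further overlaps.
SLOT1 starts exactly when SLOT4 ends (back-to-back, no overlap), so SLOT4 has no further overlaps.
SLOT6 starts before SLOT1 ends → SLOT1 and SLOT6 overlap.
SLOT7 starts after SLOT1 ends, so SLOT1 has no further overlaps.
SLOT7 starts after SLOT6 ends, so SLOT6 has no further overlaps.
SLOT8 starts after SLOT7 ends, so SLOT7 has no further overlaps.
SLOT9 starts after SLOT8 ends.

SLOT1 & SLOT6, SLOT3 & SLOT5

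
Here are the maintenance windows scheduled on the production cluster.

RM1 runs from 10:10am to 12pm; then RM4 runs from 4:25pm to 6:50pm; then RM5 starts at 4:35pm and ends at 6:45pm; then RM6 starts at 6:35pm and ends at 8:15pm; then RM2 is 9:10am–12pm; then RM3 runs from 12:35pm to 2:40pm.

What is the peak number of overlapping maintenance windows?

3

Sort all start/end points and keep a running count:
9:10am start RM2 → 1
10:10am start RM1 → 2
12pm end RM1 → 1
12pm end RM2 → 0
12:35pm start RM3 → 1
2:40pm end RM3 → 0
4:25pm start RM4 → 1
4:35pm start RM5 → 2
6:35pm start RM6 → 3
6:45pm end RM5 → 2
6:50pm end RM4 → 1
8:15pm end RM6 → 0
Peak is 3, at 6:35pm (RM4, RM5, RM6).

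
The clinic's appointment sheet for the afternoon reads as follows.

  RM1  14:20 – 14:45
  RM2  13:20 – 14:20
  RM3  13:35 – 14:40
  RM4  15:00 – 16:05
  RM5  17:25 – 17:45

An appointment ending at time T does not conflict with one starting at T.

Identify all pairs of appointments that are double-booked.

RM1 & RM3, RM2 & RM3

Sorted by start: RM2, RM3, RM1, RM4, RM5.
RM3 starts before RM2 ends → RM2 and RM3 overlap.
RM1 starts exactly when RM2 ends (back-to-back, no overlap); RM2 is clear from here.
RM1 starts before RM3 ends → RM3 and RM1 overlap.
RM4 starts after RM3 ends; RM3 is clear from here.
RM4 starts after RM1 ends; RM1 is clear from here.
RM5 starts after RM4 ends.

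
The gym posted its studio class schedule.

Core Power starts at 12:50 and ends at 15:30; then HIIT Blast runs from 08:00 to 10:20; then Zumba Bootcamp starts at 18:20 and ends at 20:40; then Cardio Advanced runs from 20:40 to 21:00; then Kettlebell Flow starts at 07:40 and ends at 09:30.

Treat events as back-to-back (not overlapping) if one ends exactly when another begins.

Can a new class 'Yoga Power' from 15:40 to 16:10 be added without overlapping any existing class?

Kettlebell Flow: ends 09:30 at or before Yoga Power starts 15:40 → clear.
HIIT Blast: ends 10:20 at or before Yoga Power starts 15:40 → clear.
Core Power: ends 15:30 at or before Yoga Power starts 15:40 → clear.
Zumba Bootcamp: starts 18:20 at or after Yoga Power ends 16:10 → clear.
Cardio Advanced: starts 20:40 at or after Yoga Power ends 16:10 → clear.

Yes — the slot is free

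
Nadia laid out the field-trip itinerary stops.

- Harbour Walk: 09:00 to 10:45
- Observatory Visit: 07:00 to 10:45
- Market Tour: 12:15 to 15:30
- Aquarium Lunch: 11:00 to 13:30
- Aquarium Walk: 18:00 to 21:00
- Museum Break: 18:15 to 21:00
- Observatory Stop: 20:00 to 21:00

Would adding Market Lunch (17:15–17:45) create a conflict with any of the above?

No — it doesn't clash with anything

Observatory Visit: ends 10:45 at or before Market Lunch starts 17:15 → clear.
Harbour Walk: ends 10:45 at or before Market Lunch starts 17:15 → clear.
Aquarium Lunch: ends 13:30 at or before Market Lunch starts 17:15 → clear.
Market Tour: ends 15:30 at or before Market Lunch starts 17:15 → clear.
Aquarium Walk: starts 18:00 at or after Market Lunch ends 17:45 → clear.
Museum Break: starts 18:15 at or after Market Lunch ends 17:45 → clear.
Observatory Stop: starts 20:00 at or after Market Lunch ends 17:45 → clear.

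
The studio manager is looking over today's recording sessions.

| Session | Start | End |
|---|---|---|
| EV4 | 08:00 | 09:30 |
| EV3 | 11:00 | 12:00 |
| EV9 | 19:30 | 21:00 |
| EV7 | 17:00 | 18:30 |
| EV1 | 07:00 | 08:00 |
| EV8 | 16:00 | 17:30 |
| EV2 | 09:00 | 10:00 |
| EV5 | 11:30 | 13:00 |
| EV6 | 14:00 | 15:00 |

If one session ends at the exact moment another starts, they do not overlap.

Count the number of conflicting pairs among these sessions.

3

Two intervals overlap when each starts before the other ends.
Sorted by start: EV1, EV4, EV2, EV3, EV5, EV6, EV8, EV7, EV9.
EV4 starts exactly when EV1 ends (back-to-back, no overlap) — done with EV1.
EV2 starts before EV4 ends → EV4 and EV2 overlap.
EV3 starts after EV4 ends — done with EV4.
EV3 starts after EV2 ends — done with EV2.
EV5 starts before EV3 ends → EV3 and EV5 overlap.
EV6 starts after EV3 ends — done with EV3.
EV6 starts after EV5 ends — done with EV5.
EV8 starts after EV6 ends — done with EV6.
EV7 starts before EV8 ends → EV8 and EV7 overlap.
EV9 starts after EV8 ends.
EV9 starts after EV7 ends.
Overlapping pairs: EV2 & EV4, EV3 & EV5, EV7 & EV8 — 3 in total.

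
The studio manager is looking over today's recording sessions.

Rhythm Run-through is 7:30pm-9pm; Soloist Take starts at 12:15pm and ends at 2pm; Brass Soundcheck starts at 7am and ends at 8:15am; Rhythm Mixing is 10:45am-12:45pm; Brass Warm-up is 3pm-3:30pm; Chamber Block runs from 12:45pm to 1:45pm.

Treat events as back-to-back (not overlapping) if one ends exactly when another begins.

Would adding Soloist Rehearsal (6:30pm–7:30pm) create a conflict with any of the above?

Brass Soundcheck: ends 8:15am at or before Soloist Rehearsal starts 6:30pm → clear.
Rhythm Mixing: ends 12:45pm at or before Soloist Rehearsal starts 6:30pm → clear.
Soloist Take: ends 2pm at or before Soloist Rehearsal starts 6:30pm → clear.
Chamber Block: ends 1:45pm at or before Soloist Rehearsal starts 6:30pm → clear.
Brass Warm-up: ends 3:30pm at or before Soloist Rehearsal starts 6:30pm → clear.
Rhythm Run-through: starts 7:30pm at or after Soloist Rehearsal ends 7:30pm → clear.

No — it doesn't clash with anything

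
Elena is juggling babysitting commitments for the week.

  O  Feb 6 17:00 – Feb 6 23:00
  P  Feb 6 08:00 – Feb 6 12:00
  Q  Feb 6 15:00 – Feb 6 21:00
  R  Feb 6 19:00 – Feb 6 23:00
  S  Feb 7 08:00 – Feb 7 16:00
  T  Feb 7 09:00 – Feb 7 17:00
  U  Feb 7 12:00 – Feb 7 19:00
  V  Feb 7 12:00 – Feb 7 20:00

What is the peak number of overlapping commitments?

Sort all start/end points and keep a running count:
Feb 6 08:00 start P → 1
Feb 6 12:00 end P → 0
Feb 6 15:00 start Q → 1
Feb 6 17:00 start O → 2
Feb 6 19:00 start R → 3
Feb 6 21:00 end Q → 2
Feb 6 23:00 end O → 1
Feb 6 23:00 end R → 0
Feb 7 08:00 start S → 1
Feb 7 09:00 start T → 2
Feb 7 12:00 start U → 3
Feb 7 12:00 start V → 4
Feb 7 16:00 end S → 3
Feb 7 17:00 end T → 2
Feb 7 19:00 end U → 1
Feb 7 20:00 end V → 0
Peak is 4, at Feb 7 12:00 (S, T, U, V).

4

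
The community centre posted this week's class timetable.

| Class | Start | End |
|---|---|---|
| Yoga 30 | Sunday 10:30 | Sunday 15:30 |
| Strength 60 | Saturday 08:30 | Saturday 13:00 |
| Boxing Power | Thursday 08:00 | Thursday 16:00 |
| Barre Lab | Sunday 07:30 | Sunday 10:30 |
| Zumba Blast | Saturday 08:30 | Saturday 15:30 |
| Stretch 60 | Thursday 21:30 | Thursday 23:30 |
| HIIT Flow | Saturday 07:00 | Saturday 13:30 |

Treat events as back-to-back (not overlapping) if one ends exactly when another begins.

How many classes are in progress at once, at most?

Sweep the timeline, counting +1 at each start and −1 at each end (ends before starts at a tie):
Thursday 08:00 start Boxing Power → 1
Thursday 16:00 end Boxing Power → 0
Thursday 21:30 start Stretch 60 → 1
Thursday 23:30 end Stretch 60 → 0
Saturday 07:00 start HIIT Flow → 1
Saturday 08:30 start Strength 60 → 2
Saturday 08:30 start Zumba Blast → 3
Saturday 13:00 end Strength 60 → 2
Saturday 13:30 end HIIT Flow → 1
Saturday 15:30 end Zumba Blast → 0
Sunday 07:30 start Barre Lab → 1
Sunday 10:30 end Barre Lab → 0
Sunday 10:30 start Yoga 30 → 1
Sunday 15:30 end Yoga 30 → 0
Peak is 3, at Saturday 08:30 (HIIT Flow, Strength 60, Zumba Blast).

3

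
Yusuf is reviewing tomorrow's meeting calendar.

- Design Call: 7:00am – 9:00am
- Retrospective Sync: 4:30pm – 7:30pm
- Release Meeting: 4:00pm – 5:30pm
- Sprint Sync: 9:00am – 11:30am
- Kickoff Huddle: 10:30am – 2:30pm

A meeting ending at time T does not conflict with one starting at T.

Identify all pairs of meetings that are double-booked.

Sorted by start: Design Call, Sprint Sync, Kickoff Huddle, Release Meeting, Retrospective Sync.
Sprint Sync starts exactly when Design Call ends (back-to-back, no overlap) — done with Design Call.
Kickoff Huddle starts before Sprint Sync ends → Sprint Sync and Kickoff Huddle overlap.
Release Meeting starts after Sprint Sync ends — done with Sprint Sync.
Release Meeting starts after Kickoff Huddle ends — done with Kickoff Huddle.
Retrospective Sync starts before Release Meeting ends → Release Meeting and Retrospective Sync overlap.

Kickoff Huddle & Sprint Sync, Release Meeting & Retrospective Sync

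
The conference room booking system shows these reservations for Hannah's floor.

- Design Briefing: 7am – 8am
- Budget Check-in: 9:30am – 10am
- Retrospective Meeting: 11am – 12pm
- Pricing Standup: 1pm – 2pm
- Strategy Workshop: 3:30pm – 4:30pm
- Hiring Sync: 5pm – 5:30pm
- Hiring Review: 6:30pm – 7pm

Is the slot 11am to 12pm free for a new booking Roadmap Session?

Design Briefing: ends 8am at or before Roadmap Session starts 11am → clear.
Budget Check-in: ends 10am at or before Roadmap Session starts 11am → clear.
Retrospective Meeting: starts 11am before Roadmap Session ends 12pm, and ends 12pm after Roadmap Session starts 11am → overlap.
Pricing Standup: starts 1pm at or after Roadmap Session ends 12pm → clear.
Strategy Workshop: starts 3:30pm at or after Roadmap Session ends 12pm → clear.
Hiring Sync: starts 5pm at or after Roadmap Session ends 12pm → clear.
Hiring Review: starts 6:30pm at or after Roadmap Session ends 12pm → clear.
Roadmap Session overlaps Retrospective Meeting.

No — it overlaps Retrospective Meeting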